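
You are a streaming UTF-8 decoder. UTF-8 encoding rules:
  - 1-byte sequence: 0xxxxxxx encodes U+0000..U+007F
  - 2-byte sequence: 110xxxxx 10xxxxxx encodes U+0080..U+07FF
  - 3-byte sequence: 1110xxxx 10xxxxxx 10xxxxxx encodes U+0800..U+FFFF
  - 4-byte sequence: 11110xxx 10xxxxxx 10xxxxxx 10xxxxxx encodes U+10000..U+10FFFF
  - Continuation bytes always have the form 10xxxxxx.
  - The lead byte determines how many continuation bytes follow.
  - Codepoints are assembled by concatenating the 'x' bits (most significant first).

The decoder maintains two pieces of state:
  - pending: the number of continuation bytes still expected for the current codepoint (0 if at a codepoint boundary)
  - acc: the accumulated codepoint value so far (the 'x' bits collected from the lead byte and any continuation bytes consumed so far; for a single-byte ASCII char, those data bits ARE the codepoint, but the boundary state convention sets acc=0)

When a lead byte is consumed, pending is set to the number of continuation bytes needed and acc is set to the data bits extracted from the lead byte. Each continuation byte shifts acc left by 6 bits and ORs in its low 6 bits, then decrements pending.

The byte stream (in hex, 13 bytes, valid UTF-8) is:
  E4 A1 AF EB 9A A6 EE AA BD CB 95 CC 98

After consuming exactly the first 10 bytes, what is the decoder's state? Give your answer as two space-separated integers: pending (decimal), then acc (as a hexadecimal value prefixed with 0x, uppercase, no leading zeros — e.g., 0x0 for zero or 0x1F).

Answer: 1 0xB

Derivation:
Byte[0]=E4: 3-byte lead. pending=2, acc=0x4
Byte[1]=A1: continuation. acc=(acc<<6)|0x21=0x121, pending=1
Byte[2]=AF: continuation. acc=(acc<<6)|0x2F=0x486F, pending=0
Byte[3]=EB: 3-byte lead. pending=2, acc=0xB
Byte[4]=9A: continuation. acc=(acc<<6)|0x1A=0x2DA, pending=1
Byte[5]=A6: continuation. acc=(acc<<6)|0x26=0xB6A6, pending=0
Byte[6]=EE: 3-byte lead. pending=2, acc=0xE
Byte[7]=AA: continuation. acc=(acc<<6)|0x2A=0x3AA, pending=1
Byte[8]=BD: continuation. acc=(acc<<6)|0x3D=0xEABD, pending=0
Byte[9]=CB: 2-byte lead. pending=1, acc=0xB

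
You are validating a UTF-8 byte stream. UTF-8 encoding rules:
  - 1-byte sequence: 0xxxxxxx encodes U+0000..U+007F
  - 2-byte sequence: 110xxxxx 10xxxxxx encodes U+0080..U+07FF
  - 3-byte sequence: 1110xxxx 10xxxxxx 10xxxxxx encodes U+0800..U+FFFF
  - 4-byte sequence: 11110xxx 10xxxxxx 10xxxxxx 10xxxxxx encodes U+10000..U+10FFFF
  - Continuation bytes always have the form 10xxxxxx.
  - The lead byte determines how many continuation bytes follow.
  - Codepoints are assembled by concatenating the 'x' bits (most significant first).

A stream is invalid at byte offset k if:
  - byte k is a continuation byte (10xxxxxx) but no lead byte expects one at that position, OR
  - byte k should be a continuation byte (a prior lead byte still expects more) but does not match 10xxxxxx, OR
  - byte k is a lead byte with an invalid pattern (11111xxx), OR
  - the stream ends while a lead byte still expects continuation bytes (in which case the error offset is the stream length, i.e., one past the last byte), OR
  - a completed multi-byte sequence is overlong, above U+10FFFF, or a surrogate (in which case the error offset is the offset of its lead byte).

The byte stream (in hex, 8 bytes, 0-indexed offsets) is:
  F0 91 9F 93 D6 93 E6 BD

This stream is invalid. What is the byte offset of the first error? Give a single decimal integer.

Answer: 8

Derivation:
Byte[0]=F0: 4-byte lead, need 3 cont bytes. acc=0x0
Byte[1]=91: continuation. acc=(acc<<6)|0x11=0x11
Byte[2]=9F: continuation. acc=(acc<<6)|0x1F=0x45F
Byte[3]=93: continuation. acc=(acc<<6)|0x13=0x117D3
Completed: cp=U+117D3 (starts at byte 0)
Byte[4]=D6: 2-byte lead, need 1 cont bytes. acc=0x16
Byte[5]=93: continuation. acc=(acc<<6)|0x13=0x593
Completed: cp=U+0593 (starts at byte 4)
Byte[6]=E6: 3-byte lead, need 2 cont bytes. acc=0x6
Byte[7]=BD: continuation. acc=(acc<<6)|0x3D=0x1BD
Byte[8]: stream ended, expected continuation. INVALID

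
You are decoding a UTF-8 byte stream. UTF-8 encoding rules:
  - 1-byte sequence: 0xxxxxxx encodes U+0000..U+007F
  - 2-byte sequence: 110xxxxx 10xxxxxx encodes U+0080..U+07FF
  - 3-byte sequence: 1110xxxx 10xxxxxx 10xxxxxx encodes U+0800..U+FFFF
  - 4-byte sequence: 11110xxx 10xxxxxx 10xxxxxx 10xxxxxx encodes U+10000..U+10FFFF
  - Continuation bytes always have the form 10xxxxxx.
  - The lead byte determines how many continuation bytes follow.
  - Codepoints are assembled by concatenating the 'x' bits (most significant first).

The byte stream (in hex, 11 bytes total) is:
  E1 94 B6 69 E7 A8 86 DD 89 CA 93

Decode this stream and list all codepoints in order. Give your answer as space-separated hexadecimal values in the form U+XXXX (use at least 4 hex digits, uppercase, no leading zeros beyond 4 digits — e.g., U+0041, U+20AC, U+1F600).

Answer: U+1536 U+0069 U+7A06 U+0749 U+0293

Derivation:
Byte[0]=E1: 3-byte lead, need 2 cont bytes. acc=0x1
Byte[1]=94: continuation. acc=(acc<<6)|0x14=0x54
Byte[2]=B6: continuation. acc=(acc<<6)|0x36=0x1536
Completed: cp=U+1536 (starts at byte 0)
Byte[3]=69: 1-byte ASCII. cp=U+0069
Byte[4]=E7: 3-byte lead, need 2 cont bytes. acc=0x7
Byte[5]=A8: continuation. acc=(acc<<6)|0x28=0x1E8
Byte[6]=86: continuation. acc=(acc<<6)|0x06=0x7A06
Completed: cp=U+7A06 (starts at byte 4)
Byte[7]=DD: 2-byte lead, need 1 cont bytes. acc=0x1D
Byte[8]=89: continuation. acc=(acc<<6)|0x09=0x749
Completed: cp=U+0749 (starts at byte 7)
Byte[9]=CA: 2-byte lead, need 1 cont bytes. acc=0xA
Byte[10]=93: continuation. acc=(acc<<6)|0x13=0x293
Completed: cp=U+0293 (starts at byte 9)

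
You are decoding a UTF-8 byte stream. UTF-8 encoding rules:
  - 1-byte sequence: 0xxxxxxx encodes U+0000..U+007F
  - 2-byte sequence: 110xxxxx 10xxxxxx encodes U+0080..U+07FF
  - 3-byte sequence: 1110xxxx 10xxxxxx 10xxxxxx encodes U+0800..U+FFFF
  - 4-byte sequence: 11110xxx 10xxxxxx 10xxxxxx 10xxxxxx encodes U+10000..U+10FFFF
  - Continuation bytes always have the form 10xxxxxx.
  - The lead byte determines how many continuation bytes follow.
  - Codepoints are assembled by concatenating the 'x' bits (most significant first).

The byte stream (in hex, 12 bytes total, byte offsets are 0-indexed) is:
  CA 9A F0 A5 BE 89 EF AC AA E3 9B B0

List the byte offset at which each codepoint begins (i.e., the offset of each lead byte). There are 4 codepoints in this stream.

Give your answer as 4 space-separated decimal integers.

Answer: 0 2 6 9

Derivation:
Byte[0]=CA: 2-byte lead, need 1 cont bytes. acc=0xA
Byte[1]=9A: continuation. acc=(acc<<6)|0x1A=0x29A
Completed: cp=U+029A (starts at byte 0)
Byte[2]=F0: 4-byte lead, need 3 cont bytes. acc=0x0
Byte[3]=A5: continuation. acc=(acc<<6)|0x25=0x25
Byte[4]=BE: continuation. acc=(acc<<6)|0x3E=0x97E
Byte[5]=89: continuation. acc=(acc<<6)|0x09=0x25F89
Completed: cp=U+25F89 (starts at byte 2)
Byte[6]=EF: 3-byte lead, need 2 cont bytes. acc=0xF
Byte[7]=AC: continuation. acc=(acc<<6)|0x2C=0x3EC
Byte[8]=AA: continuation. acc=(acc<<6)|0x2A=0xFB2A
Completed: cp=U+FB2A (starts at byte 6)
Byte[9]=E3: 3-byte lead, need 2 cont bytes. acc=0x3
Byte[10]=9B: continuation. acc=(acc<<6)|0x1B=0xDB
Byte[11]=B0: continuation. acc=(acc<<6)|0x30=0x36F0
Completed: cp=U+36F0 (starts at byte 9)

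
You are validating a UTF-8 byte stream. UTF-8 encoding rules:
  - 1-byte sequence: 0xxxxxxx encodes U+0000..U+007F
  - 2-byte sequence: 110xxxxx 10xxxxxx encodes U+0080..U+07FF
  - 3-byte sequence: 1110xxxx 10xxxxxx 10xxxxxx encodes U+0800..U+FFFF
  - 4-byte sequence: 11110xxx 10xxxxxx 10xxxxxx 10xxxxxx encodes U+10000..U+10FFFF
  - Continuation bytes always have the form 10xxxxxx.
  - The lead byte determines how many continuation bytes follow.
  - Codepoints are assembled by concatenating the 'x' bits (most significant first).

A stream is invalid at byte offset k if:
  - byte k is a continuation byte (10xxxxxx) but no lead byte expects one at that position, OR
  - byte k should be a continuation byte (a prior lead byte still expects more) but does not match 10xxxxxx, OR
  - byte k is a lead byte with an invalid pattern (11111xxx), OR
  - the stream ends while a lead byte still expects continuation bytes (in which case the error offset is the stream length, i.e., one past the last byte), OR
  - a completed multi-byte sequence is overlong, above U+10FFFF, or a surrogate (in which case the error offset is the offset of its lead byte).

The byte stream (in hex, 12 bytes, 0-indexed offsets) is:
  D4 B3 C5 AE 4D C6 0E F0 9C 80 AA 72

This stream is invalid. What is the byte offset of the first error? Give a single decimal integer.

Byte[0]=D4: 2-byte lead, need 1 cont bytes. acc=0x14
Byte[1]=B3: continuation. acc=(acc<<6)|0x33=0x533
Completed: cp=U+0533 (starts at byte 0)
Byte[2]=C5: 2-byte lead, need 1 cont bytes. acc=0x5
Byte[3]=AE: continuation. acc=(acc<<6)|0x2E=0x16E
Completed: cp=U+016E (starts at byte 2)
Byte[4]=4D: 1-byte ASCII. cp=U+004D
Byte[5]=C6: 2-byte lead, need 1 cont bytes. acc=0x6
Byte[6]=0E: expected 10xxxxxx continuation. INVALID

Answer: 6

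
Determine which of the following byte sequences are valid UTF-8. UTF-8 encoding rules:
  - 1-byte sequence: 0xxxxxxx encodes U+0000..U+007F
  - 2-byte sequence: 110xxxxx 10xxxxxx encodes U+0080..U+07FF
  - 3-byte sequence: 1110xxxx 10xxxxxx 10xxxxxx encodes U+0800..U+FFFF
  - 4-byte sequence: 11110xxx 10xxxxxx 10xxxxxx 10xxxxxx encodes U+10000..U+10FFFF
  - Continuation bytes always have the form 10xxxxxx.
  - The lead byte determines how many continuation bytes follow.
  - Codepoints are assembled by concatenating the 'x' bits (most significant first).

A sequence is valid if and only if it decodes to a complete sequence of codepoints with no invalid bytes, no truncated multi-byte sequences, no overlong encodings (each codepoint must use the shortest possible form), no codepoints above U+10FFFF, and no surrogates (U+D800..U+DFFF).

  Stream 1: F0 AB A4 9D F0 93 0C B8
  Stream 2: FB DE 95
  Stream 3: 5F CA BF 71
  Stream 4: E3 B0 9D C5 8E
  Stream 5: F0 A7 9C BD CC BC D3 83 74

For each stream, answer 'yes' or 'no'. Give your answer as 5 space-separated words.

Stream 1: error at byte offset 6. INVALID
Stream 2: error at byte offset 0. INVALID
Stream 3: decodes cleanly. VALID
Stream 4: decodes cleanly. VALID
Stream 5: decodes cleanly. VALID

Answer: no no yes yes yes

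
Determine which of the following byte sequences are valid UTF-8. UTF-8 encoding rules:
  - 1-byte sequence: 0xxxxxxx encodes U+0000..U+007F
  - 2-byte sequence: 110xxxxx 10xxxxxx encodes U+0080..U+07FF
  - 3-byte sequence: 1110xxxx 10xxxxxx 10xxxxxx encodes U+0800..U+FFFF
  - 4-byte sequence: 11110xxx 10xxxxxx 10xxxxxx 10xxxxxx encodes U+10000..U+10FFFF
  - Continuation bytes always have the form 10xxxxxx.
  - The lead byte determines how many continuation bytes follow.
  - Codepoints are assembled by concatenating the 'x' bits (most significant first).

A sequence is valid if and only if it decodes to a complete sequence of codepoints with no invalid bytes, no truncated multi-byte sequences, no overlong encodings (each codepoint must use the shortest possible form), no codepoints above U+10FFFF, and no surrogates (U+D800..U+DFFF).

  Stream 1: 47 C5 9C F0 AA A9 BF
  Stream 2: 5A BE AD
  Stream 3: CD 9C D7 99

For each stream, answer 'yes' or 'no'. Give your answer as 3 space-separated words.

Stream 1: decodes cleanly. VALID
Stream 2: error at byte offset 1. INVALID
Stream 3: decodes cleanly. VALID

Answer: yes no yes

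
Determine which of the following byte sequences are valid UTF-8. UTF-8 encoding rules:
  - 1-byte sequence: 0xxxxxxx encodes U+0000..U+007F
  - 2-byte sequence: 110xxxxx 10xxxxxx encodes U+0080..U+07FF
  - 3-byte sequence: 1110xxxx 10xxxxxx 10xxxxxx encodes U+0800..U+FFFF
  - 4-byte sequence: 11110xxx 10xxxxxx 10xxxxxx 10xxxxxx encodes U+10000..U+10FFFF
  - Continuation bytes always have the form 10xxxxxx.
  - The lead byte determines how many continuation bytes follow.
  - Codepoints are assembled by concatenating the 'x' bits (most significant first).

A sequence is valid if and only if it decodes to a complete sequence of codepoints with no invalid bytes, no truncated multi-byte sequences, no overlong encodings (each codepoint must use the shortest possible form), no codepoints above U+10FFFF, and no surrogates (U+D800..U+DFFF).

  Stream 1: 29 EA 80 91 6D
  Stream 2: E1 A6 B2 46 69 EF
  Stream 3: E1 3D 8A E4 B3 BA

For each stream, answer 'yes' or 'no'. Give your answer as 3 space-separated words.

Answer: yes no no

Derivation:
Stream 1: decodes cleanly. VALID
Stream 2: error at byte offset 6. INVALID
Stream 3: error at byte offset 1. INVALID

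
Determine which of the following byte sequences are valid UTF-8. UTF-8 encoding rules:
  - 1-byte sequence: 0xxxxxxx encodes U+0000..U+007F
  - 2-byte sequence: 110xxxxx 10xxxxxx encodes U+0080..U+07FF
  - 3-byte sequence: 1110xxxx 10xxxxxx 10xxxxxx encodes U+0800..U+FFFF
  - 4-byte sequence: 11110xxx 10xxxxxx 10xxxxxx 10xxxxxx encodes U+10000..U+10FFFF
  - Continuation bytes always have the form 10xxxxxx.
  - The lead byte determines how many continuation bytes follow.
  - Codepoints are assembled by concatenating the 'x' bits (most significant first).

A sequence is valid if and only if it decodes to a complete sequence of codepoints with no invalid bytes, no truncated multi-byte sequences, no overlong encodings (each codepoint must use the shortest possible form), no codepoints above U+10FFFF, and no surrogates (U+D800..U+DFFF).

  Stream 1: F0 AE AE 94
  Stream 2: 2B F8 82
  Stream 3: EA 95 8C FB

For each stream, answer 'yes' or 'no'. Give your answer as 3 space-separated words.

Stream 1: decodes cleanly. VALID
Stream 2: error at byte offset 1. INVALID
Stream 3: error at byte offset 3. INVALID

Answer: yes no no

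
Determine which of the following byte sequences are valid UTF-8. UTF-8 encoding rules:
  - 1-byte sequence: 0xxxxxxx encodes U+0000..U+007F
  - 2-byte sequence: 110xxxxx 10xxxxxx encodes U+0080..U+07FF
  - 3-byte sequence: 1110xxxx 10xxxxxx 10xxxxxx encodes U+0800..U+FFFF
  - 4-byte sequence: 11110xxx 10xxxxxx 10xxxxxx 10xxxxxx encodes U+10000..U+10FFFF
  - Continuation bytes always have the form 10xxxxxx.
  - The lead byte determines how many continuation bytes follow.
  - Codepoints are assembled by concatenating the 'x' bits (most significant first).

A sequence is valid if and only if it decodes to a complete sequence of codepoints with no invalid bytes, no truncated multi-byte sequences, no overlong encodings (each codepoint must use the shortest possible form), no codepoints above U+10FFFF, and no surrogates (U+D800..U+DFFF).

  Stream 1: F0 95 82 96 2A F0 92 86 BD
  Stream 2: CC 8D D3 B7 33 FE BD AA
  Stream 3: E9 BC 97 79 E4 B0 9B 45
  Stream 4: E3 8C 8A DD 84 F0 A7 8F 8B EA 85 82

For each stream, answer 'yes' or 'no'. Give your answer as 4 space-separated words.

Stream 1: decodes cleanly. VALID
Stream 2: error at byte offset 5. INVALID
Stream 3: decodes cleanly. VALID
Stream 4: decodes cleanly. VALID

Answer: yes no yes yes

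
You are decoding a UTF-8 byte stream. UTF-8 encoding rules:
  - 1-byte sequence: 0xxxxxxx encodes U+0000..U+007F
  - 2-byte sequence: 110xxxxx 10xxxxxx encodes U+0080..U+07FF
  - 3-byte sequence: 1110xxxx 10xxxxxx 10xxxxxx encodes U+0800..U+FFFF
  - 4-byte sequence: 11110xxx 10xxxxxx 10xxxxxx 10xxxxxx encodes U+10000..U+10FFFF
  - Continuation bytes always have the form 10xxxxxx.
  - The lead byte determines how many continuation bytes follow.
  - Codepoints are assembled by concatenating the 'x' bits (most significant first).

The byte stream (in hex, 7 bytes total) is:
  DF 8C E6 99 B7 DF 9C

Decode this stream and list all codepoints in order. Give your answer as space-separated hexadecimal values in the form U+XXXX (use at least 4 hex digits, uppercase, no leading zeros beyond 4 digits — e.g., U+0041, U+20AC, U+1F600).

Byte[0]=DF: 2-byte lead, need 1 cont bytes. acc=0x1F
Byte[1]=8C: continuation. acc=(acc<<6)|0x0C=0x7CC
Completed: cp=U+07CC (starts at byte 0)
Byte[2]=E6: 3-byte lead, need 2 cont bytes. acc=0x6
Byte[3]=99: continuation. acc=(acc<<6)|0x19=0x199
Byte[4]=B7: continuation. acc=(acc<<6)|0x37=0x6677
Completed: cp=U+6677 (starts at byte 2)
Byte[5]=DF: 2-byte lead, need 1 cont bytes. acc=0x1F
Byte[6]=9C: continuation. acc=(acc<<6)|0x1C=0x7DC
Completed: cp=U+07DC (starts at byte 5)

Answer: U+07CC U+6677 U+07DC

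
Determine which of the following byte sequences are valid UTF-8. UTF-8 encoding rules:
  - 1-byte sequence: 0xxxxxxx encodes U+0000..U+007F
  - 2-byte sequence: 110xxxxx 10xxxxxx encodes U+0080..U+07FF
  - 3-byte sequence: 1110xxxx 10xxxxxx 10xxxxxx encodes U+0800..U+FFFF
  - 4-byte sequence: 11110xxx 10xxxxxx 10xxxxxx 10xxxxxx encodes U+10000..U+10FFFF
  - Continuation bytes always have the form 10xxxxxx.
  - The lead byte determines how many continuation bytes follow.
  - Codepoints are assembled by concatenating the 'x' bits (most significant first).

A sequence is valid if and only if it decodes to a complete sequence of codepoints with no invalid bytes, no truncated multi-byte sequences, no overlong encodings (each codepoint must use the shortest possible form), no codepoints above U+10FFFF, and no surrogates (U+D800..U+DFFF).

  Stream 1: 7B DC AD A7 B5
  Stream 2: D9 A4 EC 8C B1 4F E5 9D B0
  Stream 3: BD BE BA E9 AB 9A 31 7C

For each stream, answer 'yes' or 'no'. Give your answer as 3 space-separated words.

Stream 1: error at byte offset 3. INVALID
Stream 2: decodes cleanly. VALID
Stream 3: error at byte offset 0. INVALID

Answer: no yes no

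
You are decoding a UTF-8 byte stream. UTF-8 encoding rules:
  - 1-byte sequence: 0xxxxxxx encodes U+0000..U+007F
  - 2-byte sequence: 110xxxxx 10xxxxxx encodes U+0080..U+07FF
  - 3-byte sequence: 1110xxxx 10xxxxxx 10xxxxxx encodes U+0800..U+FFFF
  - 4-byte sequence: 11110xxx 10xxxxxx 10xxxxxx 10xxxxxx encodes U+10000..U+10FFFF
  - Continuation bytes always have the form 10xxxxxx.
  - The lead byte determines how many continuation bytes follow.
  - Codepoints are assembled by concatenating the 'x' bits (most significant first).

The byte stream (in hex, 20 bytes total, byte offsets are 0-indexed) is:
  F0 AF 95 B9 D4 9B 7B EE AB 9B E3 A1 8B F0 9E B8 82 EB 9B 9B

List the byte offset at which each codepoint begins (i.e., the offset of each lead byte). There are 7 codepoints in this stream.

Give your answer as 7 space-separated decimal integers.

Answer: 0 4 6 7 10 13 17

Derivation:
Byte[0]=F0: 4-byte lead, need 3 cont bytes. acc=0x0
Byte[1]=AF: continuation. acc=(acc<<6)|0x2F=0x2F
Byte[2]=95: continuation. acc=(acc<<6)|0x15=0xBD5
Byte[3]=B9: continuation. acc=(acc<<6)|0x39=0x2F579
Completed: cp=U+2F579 (starts at byte 0)
Byte[4]=D4: 2-byte lead, need 1 cont bytes. acc=0x14
Byte[5]=9B: continuation. acc=(acc<<6)|0x1B=0x51B
Completed: cp=U+051B (starts at byte 4)
Byte[6]=7B: 1-byte ASCII. cp=U+007B
Byte[7]=EE: 3-byte lead, need 2 cont bytes. acc=0xE
Byte[8]=AB: continuation. acc=(acc<<6)|0x2B=0x3AB
Byte[9]=9B: continuation. acc=(acc<<6)|0x1B=0xEADB
Completed: cp=U+EADB (starts at byte 7)
Byte[10]=E3: 3-byte lead, need 2 cont bytes. acc=0x3
Byte[11]=A1: continuation. acc=(acc<<6)|0x21=0xE1
Byte[12]=8B: continuation. acc=(acc<<6)|0x0B=0x384B
Completed: cp=U+384B (starts at byte 10)
Byte[13]=F0: 4-byte lead, need 3 cont bytes. acc=0x0
Byte[14]=9E: continuation. acc=(acc<<6)|0x1E=0x1E
Byte[15]=B8: continuation. acc=(acc<<6)|0x38=0x7B8
Byte[16]=82: continuation. acc=(acc<<6)|0x02=0x1EE02
Completed: cp=U+1EE02 (starts at byte 13)
Byte[17]=EB: 3-byte lead, need 2 cont bytes. acc=0xB
Byte[18]=9B: continuation. acc=(acc<<6)|0x1B=0x2DB
Byte[19]=9B: continuation. acc=(acc<<6)|0x1B=0xB6DB
Completed: cp=U+B6DB (starts at byte 17)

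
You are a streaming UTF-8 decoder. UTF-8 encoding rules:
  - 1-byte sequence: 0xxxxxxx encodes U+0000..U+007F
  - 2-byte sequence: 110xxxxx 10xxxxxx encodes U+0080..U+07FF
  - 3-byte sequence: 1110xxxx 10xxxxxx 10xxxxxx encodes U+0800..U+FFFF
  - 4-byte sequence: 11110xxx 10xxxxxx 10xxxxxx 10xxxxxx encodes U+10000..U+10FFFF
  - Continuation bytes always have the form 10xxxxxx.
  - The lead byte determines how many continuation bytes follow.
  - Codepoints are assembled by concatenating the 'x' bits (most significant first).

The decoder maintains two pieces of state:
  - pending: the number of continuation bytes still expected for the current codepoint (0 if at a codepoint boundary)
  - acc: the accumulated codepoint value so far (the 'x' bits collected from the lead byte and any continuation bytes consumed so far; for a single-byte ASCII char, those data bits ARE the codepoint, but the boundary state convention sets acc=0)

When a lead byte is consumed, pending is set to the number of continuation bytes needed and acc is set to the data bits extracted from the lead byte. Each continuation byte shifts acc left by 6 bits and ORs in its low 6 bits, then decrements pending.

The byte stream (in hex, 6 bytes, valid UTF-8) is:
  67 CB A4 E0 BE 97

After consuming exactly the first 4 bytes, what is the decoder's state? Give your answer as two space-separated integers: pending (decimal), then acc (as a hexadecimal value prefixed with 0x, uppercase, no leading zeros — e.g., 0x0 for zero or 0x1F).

Answer: 2 0x0

Derivation:
Byte[0]=67: 1-byte. pending=0, acc=0x0
Byte[1]=CB: 2-byte lead. pending=1, acc=0xB
Byte[2]=A4: continuation. acc=(acc<<6)|0x24=0x2E4, pending=0
Byte[3]=E0: 3-byte lead. pending=2, acc=0x0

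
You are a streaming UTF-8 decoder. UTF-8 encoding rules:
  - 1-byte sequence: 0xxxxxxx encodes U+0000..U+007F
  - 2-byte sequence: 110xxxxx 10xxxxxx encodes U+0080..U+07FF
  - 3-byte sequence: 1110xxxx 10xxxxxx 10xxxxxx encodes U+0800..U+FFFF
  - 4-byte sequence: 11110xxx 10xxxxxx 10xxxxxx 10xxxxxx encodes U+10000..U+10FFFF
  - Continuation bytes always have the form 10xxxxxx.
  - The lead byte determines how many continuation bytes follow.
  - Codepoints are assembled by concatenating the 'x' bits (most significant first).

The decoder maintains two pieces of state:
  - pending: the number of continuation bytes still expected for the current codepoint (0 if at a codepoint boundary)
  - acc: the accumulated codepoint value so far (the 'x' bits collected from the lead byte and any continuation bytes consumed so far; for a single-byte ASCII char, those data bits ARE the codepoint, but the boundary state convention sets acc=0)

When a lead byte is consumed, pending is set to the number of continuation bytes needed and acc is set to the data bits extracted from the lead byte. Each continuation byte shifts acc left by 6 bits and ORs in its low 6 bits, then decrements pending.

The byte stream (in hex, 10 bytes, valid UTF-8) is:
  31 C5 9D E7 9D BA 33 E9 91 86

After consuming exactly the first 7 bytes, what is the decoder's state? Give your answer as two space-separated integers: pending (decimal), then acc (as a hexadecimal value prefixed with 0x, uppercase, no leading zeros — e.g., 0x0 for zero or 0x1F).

Byte[0]=31: 1-byte. pending=0, acc=0x0
Byte[1]=C5: 2-byte lead. pending=1, acc=0x5
Byte[2]=9D: continuation. acc=(acc<<6)|0x1D=0x15D, pending=0
Byte[3]=E7: 3-byte lead. pending=2, acc=0x7
Byte[4]=9D: continuation. acc=(acc<<6)|0x1D=0x1DD, pending=1
Byte[5]=BA: continuation. acc=(acc<<6)|0x3A=0x777A, pending=0
Byte[6]=33: 1-byte. pending=0, acc=0x0

Answer: 0 0x0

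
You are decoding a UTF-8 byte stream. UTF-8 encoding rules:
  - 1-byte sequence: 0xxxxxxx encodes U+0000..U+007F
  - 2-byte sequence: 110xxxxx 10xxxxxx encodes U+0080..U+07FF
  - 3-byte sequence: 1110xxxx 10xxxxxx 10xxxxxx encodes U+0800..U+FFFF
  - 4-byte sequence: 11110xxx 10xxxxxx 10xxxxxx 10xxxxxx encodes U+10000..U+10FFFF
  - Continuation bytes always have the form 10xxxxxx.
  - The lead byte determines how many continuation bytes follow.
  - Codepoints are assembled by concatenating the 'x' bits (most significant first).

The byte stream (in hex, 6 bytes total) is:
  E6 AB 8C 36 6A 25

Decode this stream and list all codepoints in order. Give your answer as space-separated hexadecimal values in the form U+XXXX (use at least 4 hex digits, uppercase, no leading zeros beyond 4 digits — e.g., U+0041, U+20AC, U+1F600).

Answer: U+6ACC U+0036 U+006A U+0025

Derivation:
Byte[0]=E6: 3-byte lead, need 2 cont bytes. acc=0x6
Byte[1]=AB: continuation. acc=(acc<<6)|0x2B=0x1AB
Byte[2]=8C: continuation. acc=(acc<<6)|0x0C=0x6ACC
Completed: cp=U+6ACC (starts at byte 0)
Byte[3]=36: 1-byte ASCII. cp=U+0036
Byte[4]=6A: 1-byte ASCII. cp=U+006A
Byte[5]=25: 1-byte ASCII. cp=U+0025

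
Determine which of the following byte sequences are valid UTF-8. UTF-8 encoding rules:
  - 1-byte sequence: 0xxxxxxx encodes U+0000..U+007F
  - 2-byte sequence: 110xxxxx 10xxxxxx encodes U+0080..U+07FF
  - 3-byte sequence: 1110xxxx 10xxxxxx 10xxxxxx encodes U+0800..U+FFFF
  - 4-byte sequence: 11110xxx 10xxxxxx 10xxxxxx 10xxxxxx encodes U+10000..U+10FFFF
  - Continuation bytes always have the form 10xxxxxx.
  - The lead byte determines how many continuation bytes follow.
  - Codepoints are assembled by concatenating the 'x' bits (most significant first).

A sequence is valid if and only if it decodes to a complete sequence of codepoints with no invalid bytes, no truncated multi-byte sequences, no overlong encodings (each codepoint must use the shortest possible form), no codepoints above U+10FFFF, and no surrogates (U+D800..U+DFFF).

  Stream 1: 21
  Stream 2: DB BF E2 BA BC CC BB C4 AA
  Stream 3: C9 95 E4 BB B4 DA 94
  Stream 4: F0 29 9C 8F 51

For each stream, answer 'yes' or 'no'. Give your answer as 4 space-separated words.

Stream 1: decodes cleanly. VALID
Stream 2: decodes cleanly. VALID
Stream 3: decodes cleanly. VALID
Stream 4: error at byte offset 1. INVALID

Answer: yes yes yes no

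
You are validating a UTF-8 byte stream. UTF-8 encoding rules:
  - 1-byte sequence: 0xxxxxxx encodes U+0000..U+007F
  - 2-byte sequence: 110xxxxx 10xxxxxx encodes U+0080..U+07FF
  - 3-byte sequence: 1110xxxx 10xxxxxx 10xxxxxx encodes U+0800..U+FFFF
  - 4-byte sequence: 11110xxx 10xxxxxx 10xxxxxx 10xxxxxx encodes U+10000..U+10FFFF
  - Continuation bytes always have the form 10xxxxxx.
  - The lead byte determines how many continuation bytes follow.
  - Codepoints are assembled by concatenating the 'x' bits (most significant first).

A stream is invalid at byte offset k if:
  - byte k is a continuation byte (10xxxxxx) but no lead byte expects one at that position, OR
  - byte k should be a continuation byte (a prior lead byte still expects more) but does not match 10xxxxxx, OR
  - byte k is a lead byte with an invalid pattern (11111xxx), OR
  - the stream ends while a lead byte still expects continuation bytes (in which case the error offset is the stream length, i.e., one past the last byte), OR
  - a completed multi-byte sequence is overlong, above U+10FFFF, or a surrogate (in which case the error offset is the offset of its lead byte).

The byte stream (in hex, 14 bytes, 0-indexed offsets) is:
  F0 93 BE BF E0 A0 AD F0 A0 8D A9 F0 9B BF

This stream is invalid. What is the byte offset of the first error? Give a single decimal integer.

Answer: 14

Derivation:
Byte[0]=F0: 4-byte lead, need 3 cont bytes. acc=0x0
Byte[1]=93: continuation. acc=(acc<<6)|0x13=0x13
Byte[2]=BE: continuation. acc=(acc<<6)|0x3E=0x4FE
Byte[3]=BF: continuation. acc=(acc<<6)|0x3F=0x13FBF
Completed: cp=U+13FBF (starts at byte 0)
Byte[4]=E0: 3-byte lead, need 2 cont bytes. acc=0x0
Byte[5]=A0: continuation. acc=(acc<<6)|0x20=0x20
Byte[6]=AD: continuation. acc=(acc<<6)|0x2D=0x82D
Completed: cp=U+082D (starts at byte 4)
Byte[7]=F0: 4-byte lead, need 3 cont bytes. acc=0x0
Byte[8]=A0: continuation. acc=(acc<<6)|0x20=0x20
Byte[9]=8D: continuation. acc=(acc<<6)|0x0D=0x80D
Byte[10]=A9: continuation. acc=(acc<<6)|0x29=0x20369
Completed: cp=U+20369 (starts at byte 7)
Byte[11]=F0: 4-byte lead, need 3 cont bytes. acc=0x0
Byte[12]=9B: continuation. acc=(acc<<6)|0x1B=0x1B
Byte[13]=BF: continuation. acc=(acc<<6)|0x3F=0x6FF
Byte[14]: stream ended, expected continuation. INVALID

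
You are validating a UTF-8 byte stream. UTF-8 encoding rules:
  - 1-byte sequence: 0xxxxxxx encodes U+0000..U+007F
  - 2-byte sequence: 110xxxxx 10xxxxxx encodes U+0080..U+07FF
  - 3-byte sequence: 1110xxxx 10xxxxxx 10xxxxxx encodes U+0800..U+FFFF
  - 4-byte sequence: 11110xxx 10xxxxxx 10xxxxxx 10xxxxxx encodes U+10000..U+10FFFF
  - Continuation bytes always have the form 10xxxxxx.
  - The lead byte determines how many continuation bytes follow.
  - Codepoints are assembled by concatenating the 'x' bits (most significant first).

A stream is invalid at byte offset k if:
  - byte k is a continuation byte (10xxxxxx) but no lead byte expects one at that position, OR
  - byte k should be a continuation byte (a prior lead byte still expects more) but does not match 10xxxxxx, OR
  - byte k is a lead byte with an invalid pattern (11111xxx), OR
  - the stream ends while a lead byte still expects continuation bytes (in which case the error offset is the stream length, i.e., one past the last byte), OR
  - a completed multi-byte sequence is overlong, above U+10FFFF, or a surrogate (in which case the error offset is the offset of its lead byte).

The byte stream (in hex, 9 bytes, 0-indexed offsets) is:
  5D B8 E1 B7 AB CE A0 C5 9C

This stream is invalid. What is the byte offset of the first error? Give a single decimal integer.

Answer: 1

Derivation:
Byte[0]=5D: 1-byte ASCII. cp=U+005D
Byte[1]=B8: INVALID lead byte (not 0xxx/110x/1110/11110)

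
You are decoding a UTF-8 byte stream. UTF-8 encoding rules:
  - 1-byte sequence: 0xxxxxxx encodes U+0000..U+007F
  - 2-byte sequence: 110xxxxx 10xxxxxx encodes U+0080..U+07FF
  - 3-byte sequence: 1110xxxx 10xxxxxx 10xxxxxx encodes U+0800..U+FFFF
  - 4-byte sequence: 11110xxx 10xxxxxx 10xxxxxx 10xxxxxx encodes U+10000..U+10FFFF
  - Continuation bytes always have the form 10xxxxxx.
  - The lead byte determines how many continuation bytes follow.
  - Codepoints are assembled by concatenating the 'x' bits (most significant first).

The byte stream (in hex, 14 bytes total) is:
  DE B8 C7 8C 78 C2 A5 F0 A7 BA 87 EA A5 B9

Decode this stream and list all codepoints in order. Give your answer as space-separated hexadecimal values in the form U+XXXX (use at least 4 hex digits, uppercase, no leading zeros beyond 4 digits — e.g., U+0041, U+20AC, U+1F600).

Byte[0]=DE: 2-byte lead, need 1 cont bytes. acc=0x1E
Byte[1]=B8: continuation. acc=(acc<<6)|0x38=0x7B8
Completed: cp=U+07B8 (starts at byte 0)
Byte[2]=C7: 2-byte lead, need 1 cont bytes. acc=0x7
Byte[3]=8C: continuation. acc=(acc<<6)|0x0C=0x1CC
Completed: cp=U+01CC (starts at byte 2)
Byte[4]=78: 1-byte ASCII. cp=U+0078
Byte[5]=C2: 2-byte lead, need 1 cont bytes. acc=0x2
Byte[6]=A5: continuation. acc=(acc<<6)|0x25=0xA5
Completed: cp=U+00A5 (starts at byte 5)
Byte[7]=F0: 4-byte lead, need 3 cont bytes. acc=0x0
Byte[8]=A7: continuation. acc=(acc<<6)|0x27=0x27
Byte[9]=BA: continuation. acc=(acc<<6)|0x3A=0x9FA
Byte[10]=87: continuation. acc=(acc<<6)|0x07=0x27E87
Completed: cp=U+27E87 (starts at byte 7)
Byte[11]=EA: 3-byte lead, need 2 cont bytes. acc=0xA
Byte[12]=A5: continuation. acc=(acc<<6)|0x25=0x2A5
Byte[13]=B9: continuation. acc=(acc<<6)|0x39=0xA979
Completed: cp=U+A979 (starts at byte 11)

Answer: U+07B8 U+01CC U+0078 U+00A5 U+27E87 U+A979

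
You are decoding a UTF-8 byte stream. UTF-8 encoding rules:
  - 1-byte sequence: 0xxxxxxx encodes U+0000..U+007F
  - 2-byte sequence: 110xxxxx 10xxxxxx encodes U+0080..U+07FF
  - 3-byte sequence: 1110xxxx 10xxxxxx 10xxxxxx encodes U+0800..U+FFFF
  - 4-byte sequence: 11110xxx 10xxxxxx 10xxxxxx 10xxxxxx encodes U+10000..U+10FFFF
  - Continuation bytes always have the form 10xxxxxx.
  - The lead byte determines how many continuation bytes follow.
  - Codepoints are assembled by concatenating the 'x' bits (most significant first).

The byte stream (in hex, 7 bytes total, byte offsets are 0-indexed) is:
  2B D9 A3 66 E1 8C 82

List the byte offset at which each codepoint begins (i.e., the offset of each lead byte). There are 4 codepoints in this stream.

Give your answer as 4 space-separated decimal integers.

Byte[0]=2B: 1-byte ASCII. cp=U+002B
Byte[1]=D9: 2-byte lead, need 1 cont bytes. acc=0x19
Byte[2]=A3: continuation. acc=(acc<<6)|0x23=0x663
Completed: cp=U+0663 (starts at byte 1)
Byte[3]=66: 1-byte ASCII. cp=U+0066
Byte[4]=E1: 3-byte lead, need 2 cont bytes. acc=0x1
Byte[5]=8C: continuation. acc=(acc<<6)|0x0C=0x4C
Byte[6]=82: continuation. acc=(acc<<6)|0x02=0x1302
Completed: cp=U+1302 (starts at byte 4)

Answer: 0 1 3 4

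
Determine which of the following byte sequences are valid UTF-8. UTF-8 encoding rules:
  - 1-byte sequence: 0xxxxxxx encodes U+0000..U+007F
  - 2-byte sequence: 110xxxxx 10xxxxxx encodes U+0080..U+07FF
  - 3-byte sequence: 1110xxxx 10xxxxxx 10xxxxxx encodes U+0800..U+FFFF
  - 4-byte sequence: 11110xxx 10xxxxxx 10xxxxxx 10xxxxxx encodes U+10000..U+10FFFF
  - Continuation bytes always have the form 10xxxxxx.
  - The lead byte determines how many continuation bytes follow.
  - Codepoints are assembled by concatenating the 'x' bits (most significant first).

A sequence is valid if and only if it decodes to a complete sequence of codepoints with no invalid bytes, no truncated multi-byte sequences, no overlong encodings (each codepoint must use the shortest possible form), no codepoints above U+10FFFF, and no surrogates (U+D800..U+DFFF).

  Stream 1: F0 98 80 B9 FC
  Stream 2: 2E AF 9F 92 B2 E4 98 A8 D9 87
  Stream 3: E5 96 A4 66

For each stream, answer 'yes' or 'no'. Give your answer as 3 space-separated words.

Stream 1: error at byte offset 4. INVALID
Stream 2: error at byte offset 1. INVALID
Stream 3: decodes cleanly. VALID

Answer: no no yes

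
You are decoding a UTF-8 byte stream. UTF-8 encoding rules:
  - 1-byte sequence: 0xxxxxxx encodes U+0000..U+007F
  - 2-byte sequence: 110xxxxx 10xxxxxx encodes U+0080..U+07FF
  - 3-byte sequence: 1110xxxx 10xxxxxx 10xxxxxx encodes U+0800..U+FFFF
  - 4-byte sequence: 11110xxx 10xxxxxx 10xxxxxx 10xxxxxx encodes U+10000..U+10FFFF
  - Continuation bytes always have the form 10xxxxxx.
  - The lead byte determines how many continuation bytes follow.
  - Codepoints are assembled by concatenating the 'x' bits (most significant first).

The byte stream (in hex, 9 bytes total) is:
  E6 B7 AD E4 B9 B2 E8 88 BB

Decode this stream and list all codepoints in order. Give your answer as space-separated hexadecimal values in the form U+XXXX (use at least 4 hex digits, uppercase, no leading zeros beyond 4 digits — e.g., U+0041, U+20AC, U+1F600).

Answer: U+6DED U+4E72 U+823B

Derivation:
Byte[0]=E6: 3-byte lead, need 2 cont bytes. acc=0x6
Byte[1]=B7: continuation. acc=(acc<<6)|0x37=0x1B7
Byte[2]=AD: continuation. acc=(acc<<6)|0x2D=0x6DED
Completed: cp=U+6DED (starts at byte 0)
Byte[3]=E4: 3-byte lead, need 2 cont bytes. acc=0x4
Byte[4]=B9: continuation. acc=(acc<<6)|0x39=0x139
Byte[5]=B2: continuation. acc=(acc<<6)|0x32=0x4E72
Completed: cp=U+4E72 (starts at byte 3)
Byte[6]=E8: 3-byte lead, need 2 cont bytes. acc=0x8
Byte[7]=88: continuation. acc=(acc<<6)|0x08=0x208
Byte[8]=BB: continuation. acc=(acc<<6)|0x3B=0x823B
Completed: cp=U+823B (starts at byte 6)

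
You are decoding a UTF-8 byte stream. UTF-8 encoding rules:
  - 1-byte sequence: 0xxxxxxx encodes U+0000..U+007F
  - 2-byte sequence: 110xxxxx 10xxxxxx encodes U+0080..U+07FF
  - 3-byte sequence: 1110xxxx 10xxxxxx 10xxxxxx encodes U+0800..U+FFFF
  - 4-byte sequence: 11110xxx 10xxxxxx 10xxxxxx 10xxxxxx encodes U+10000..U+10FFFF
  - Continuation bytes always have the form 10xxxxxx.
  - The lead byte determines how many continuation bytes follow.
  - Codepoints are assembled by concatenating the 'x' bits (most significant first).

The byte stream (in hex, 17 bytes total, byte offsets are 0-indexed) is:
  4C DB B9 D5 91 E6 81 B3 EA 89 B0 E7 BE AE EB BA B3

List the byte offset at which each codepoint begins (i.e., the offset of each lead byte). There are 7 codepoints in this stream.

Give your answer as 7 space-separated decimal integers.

Byte[0]=4C: 1-byte ASCII. cp=U+004C
Byte[1]=DB: 2-byte lead, need 1 cont bytes. acc=0x1B
Byte[2]=B9: continuation. acc=(acc<<6)|0x39=0x6F9
Completed: cp=U+06F9 (starts at byte 1)
Byte[3]=D5: 2-byte lead, need 1 cont bytes. acc=0x15
Byte[4]=91: continuation. acc=(acc<<6)|0x11=0x551
Completed: cp=U+0551 (starts at byte 3)
Byte[5]=E6: 3-byte lead, need 2 cont bytes. acc=0x6
Byte[6]=81: continuation. acc=(acc<<6)|0x01=0x181
Byte[7]=B3: continuation. acc=(acc<<6)|0x33=0x6073
Completed: cp=U+6073 (starts at byte 5)
Byte[8]=EA: 3-byte lead, need 2 cont bytes. acc=0xA
Byte[9]=89: continuation. acc=(acc<<6)|0x09=0x289
Byte[10]=B0: continuation. acc=(acc<<6)|0x30=0xA270
Completed: cp=U+A270 (starts at byte 8)
Byte[11]=E7: 3-byte lead, need 2 cont bytes. acc=0x7
Byte[12]=BE: continuation. acc=(acc<<6)|0x3E=0x1FE
Byte[13]=AE: continuation. acc=(acc<<6)|0x2E=0x7FAE
Completed: cp=U+7FAE (starts at byte 11)
Byte[14]=EB: 3-byte lead, need 2 cont bytes. acc=0xB
Byte[15]=BA: continuation. acc=(acc<<6)|0x3A=0x2FA
Byte[16]=B3: continuation. acc=(acc<<6)|0x33=0xBEB3
Completed: cp=U+BEB3 (starts at byte 14)

Answer: 0 1 3 5 8 11 14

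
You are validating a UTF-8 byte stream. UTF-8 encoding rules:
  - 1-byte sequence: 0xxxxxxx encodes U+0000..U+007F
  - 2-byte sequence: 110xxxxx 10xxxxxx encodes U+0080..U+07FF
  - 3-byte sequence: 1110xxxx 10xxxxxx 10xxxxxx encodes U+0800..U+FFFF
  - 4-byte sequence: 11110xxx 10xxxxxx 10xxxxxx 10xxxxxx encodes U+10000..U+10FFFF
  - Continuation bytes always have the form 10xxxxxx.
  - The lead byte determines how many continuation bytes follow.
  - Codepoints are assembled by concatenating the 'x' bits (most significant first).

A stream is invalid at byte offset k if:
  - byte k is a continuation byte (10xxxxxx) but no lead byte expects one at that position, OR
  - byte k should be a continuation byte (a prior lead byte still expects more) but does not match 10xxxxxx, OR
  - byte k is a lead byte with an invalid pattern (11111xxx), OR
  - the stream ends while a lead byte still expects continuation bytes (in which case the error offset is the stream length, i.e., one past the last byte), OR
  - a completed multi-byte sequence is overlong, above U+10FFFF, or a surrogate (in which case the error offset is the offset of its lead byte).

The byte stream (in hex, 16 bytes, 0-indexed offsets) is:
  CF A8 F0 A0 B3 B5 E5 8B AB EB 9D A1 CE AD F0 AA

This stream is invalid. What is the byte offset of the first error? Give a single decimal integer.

Answer: 16

Derivation:
Byte[0]=CF: 2-byte lead, need 1 cont bytes. acc=0xF
Byte[1]=A8: continuation. acc=(acc<<6)|0x28=0x3E8
Completed: cp=U+03E8 (starts at byte 0)
Byte[2]=F0: 4-byte lead, need 3 cont bytes. acc=0x0
Byte[3]=A0: continuation. acc=(acc<<6)|0x20=0x20
Byte[4]=B3: continuation. acc=(acc<<6)|0x33=0x833
Byte[5]=B5: continuation. acc=(acc<<6)|0x35=0x20CF5
Completed: cp=U+20CF5 (starts at byte 2)
Byte[6]=E5: 3-byte lead, need 2 cont bytes. acc=0x5
Byte[7]=8B: continuation. acc=(acc<<6)|0x0B=0x14B
Byte[8]=AB: continuation. acc=(acc<<6)|0x2B=0x52EB
Completed: cp=U+52EB (starts at byte 6)
Byte[9]=EB: 3-byte lead, need 2 cont bytes. acc=0xB
Byte[10]=9D: continuation. acc=(acc<<6)|0x1D=0x2DD
Byte[11]=A1: continuation. acc=(acc<<6)|0x21=0xB761
Completed: cp=U+B761 (starts at byte 9)
Byte[12]=CE: 2-byte lead, need 1 cont bytes. acc=0xE
Byte[13]=AD: continuation. acc=(acc<<6)|0x2D=0x3AD
Completed: cp=U+03AD (starts at byte 12)
Byte[14]=F0: 4-byte lead, need 3 cont bytes. acc=0x0
Byte[15]=AA: continuation. acc=(acc<<6)|0x2A=0x2A
Byte[16]: stream ended, expected continuation. INVALID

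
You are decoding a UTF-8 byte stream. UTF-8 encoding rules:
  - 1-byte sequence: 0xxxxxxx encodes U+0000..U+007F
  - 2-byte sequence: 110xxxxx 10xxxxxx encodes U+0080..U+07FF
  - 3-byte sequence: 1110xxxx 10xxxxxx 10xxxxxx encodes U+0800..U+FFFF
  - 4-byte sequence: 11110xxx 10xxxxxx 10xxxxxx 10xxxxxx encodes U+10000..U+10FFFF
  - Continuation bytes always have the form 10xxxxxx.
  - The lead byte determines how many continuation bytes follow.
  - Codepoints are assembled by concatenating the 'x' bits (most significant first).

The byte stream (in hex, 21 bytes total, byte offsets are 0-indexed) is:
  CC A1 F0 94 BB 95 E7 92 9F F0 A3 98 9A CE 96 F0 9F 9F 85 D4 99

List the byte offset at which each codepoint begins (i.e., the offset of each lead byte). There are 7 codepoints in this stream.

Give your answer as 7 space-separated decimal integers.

Byte[0]=CC: 2-byte lead, need 1 cont bytes. acc=0xC
Byte[1]=A1: continuation. acc=(acc<<6)|0x21=0x321
Completed: cp=U+0321 (starts at byte 0)
Byte[2]=F0: 4-byte lead, need 3 cont bytes. acc=0x0
Byte[3]=94: continuation. acc=(acc<<6)|0x14=0x14
Byte[4]=BB: continuation. acc=(acc<<6)|0x3B=0x53B
Byte[5]=95: continuation. acc=(acc<<6)|0x15=0x14ED5
Completed: cp=U+14ED5 (starts at byte 2)
Byte[6]=E7: 3-byte lead, need 2 cont bytes. acc=0x7
Byte[7]=92: continuation. acc=(acc<<6)|0x12=0x1D2
Byte[8]=9F: continuation. acc=(acc<<6)|0x1F=0x749F
Completed: cp=U+749F (starts at byte 6)
Byte[9]=F0: 4-byte lead, need 3 cont bytes. acc=0x0
Byte[10]=A3: continuation. acc=(acc<<6)|0x23=0x23
Byte[11]=98: continuation. acc=(acc<<6)|0x18=0x8D8
Byte[12]=9A: continuation. acc=(acc<<6)|0x1A=0x2361A
Completed: cp=U+2361A (starts at byte 9)
Byte[13]=CE: 2-byte lead, need 1 cont bytes. acc=0xE
Byte[14]=96: continuation. acc=(acc<<6)|0x16=0x396
Completed: cp=U+0396 (starts at byte 13)
Byte[15]=F0: 4-byte lead, need 3 cont bytes. acc=0x0
Byte[16]=9F: continuation. acc=(acc<<6)|0x1F=0x1F
Byte[17]=9F: continuation. acc=(acc<<6)|0x1F=0x7DF
Byte[18]=85: continuation. acc=(acc<<6)|0x05=0x1F7C5
Completed: cp=U+1F7C5 (starts at byte 15)
Byte[19]=D4: 2-byte lead, need 1 cont bytes. acc=0x14
Byte[20]=99: continuation. acc=(acc<<6)|0x19=0x519
Completed: cp=U+0519 (starts at byte 19)

Answer: 0 2 6 9 13 15 19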